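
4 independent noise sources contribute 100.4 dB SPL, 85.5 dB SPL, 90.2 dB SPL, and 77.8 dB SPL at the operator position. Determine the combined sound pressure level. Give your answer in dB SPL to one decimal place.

100.9 dB SPL

For uncorrelated sources the intensities add, so convert each level to linear form, sum, and take 10·log₁₀ of the total.
Σ 10^(L/10) = 10^(100.4/10) + 10^(85.5/10) + 10^(90.2/10) + 10^(77.8/10) = 1.243e+10.
L_total = 10·log₁₀(1.243e+10) = 100.94 dB SPL.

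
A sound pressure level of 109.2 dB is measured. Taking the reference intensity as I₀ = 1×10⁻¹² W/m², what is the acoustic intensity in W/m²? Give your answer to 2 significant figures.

L = 10·log₁₀(I/I₀) ⇒ I = I₀·10^(L/10) = 10⁻¹² × 10^10.92.

0.083 W/m²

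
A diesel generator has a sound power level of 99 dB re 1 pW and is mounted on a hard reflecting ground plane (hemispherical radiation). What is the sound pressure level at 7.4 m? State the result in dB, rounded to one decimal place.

L_p = L_w − 10·log₁₀(2π·r²) with r = 7.4 m.
2π·r² = 344.1 m², 10·log₁₀ of that is 25.366 dB.
L_p = 99 − 25.366 = 73.63 dB.

73.6 dB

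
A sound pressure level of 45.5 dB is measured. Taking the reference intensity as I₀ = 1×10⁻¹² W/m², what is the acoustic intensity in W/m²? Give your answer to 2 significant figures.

L = 10·log₁₀(I/I₀) ⇒ I = I₀·10^(L/10) = 10⁻¹² × 10^4.55.

3.5e-08 W/m²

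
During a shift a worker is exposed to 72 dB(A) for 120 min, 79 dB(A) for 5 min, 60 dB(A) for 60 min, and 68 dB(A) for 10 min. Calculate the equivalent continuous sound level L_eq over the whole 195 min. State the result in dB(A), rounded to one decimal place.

70.9 dB(A)

Weight each interval's intensity by its duration and average over T = 195 min:
Σ tᵢ·10^(Lᵢ/10) = 120·10^(72/10) + 5·10^(79/10) + 60·10^(60/10) + 10·10^(68/10) = 2.422e+09.
L_eq = 10·log₁₀(2.422e+09/195) = 70.94 dB(A).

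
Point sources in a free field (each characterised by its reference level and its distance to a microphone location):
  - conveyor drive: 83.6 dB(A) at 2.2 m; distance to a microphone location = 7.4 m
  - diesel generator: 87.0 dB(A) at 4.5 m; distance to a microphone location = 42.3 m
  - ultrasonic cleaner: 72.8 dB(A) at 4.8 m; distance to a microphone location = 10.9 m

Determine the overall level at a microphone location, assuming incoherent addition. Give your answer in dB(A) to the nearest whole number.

75 dB(A)

Propagate each source to the receiver with L = L_ref − 20·log₁₀(r/r_ref), then add intensities.
conveyor drive: 83.6 − 20·log₁₀(7.4/2.2) = 83.6 − 10.54 = 73.06 dB(A).
diesel generator: 87.0 − 20·log₁₀(42.3/4.5) = 87.0 − 19.46 = 67.54 dB(A).
ultrasonic cleaner: 72.8 − 20·log₁₀(10.9/4.8) = 72.8 − 7.12 = 65.68 dB(A).
Σ 10^(L/10) = 2.962e+07 → L_total = 10·log₁₀(2.962e+07) = 74.72 dB(A).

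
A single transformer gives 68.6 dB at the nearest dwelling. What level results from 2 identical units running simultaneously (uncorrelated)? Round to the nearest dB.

N identical incoherent sources raise the level by 10·log₁₀ N.
L_total = 68.6 + 10·log₁₀(2) = 68.6 + 3.010 = 71.61 dB.

72 dB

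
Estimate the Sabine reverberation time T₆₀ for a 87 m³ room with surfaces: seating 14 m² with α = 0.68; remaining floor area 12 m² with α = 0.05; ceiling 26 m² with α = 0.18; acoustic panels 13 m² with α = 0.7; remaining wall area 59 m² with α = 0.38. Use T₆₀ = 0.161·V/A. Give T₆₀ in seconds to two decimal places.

Total absorption A = 14·0.68 + 12·0.05 + 26·0.18 + 13·0.7 + 59·0.38 = 46.32 m² sabins.
T₆₀ = 0.161·V/A = 0.161·87/46.32 = 0.302 s.

0.30 s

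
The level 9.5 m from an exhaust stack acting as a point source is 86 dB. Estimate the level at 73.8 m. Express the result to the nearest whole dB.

For a point source, L₂ = L₁ − 20·log₁₀(r₂/r₁).
L₂ = 86 − 20·log₁₀(73.8/9.5) = 86 − 17.807 = 68.19 dB.

68 dB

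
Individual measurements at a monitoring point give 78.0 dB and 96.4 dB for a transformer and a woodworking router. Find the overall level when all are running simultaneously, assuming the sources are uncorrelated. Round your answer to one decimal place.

96.5 dB

Incoherent sources combine by intensity addition: L_total = 10·log₁₀(Σ 10^(L_i/10)).
Σ 10^(L/10) = 10^(78.0/10) + 10^(96.4/10) = 4.428e+09.
L_total = 10·log₁₀(4.428e+09) = 96.46 dB.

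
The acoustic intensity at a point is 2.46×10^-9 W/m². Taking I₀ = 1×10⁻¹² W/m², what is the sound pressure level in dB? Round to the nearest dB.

34 dB

Dividing by I₀ shifts the exponent by 12: I/I₀ = 2.46×10^3.
L = 10·(0.3909 + 3) = 33.91 dB.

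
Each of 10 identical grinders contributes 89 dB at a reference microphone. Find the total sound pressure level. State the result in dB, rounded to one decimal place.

99.0 dB

N identical incoherent sources raise the level by 10·log₁₀ N.
L_total = 89 + 10·log₁₀(10) = 89 + 10.000 = 99.00 dB.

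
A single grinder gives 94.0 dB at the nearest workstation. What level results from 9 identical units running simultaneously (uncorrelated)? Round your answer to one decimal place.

103.5 dB

N identical incoherent sources raise the level by 10·log₁₀ N.
L_total = 94.0 + 10·log₁₀(9) = 94.0 + 9.542 = 103.54 dB.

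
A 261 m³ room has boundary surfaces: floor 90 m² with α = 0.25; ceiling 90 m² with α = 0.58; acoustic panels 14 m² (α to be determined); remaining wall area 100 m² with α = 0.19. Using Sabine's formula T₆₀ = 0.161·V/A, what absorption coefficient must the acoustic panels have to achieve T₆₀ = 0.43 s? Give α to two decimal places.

0.29

From T₆₀ = 0.161·V/A, the target T₆₀ = 0.43 s needs A = 0.161·261/0.43 = 97.72 m².
Absorption from the other surfaces = 90·0.25 + 90·0.58 + 100·0.19 = 93.70 m², so the acoustic panels must supply 4.02 m² over 14 m².
α = 4.02/14 = 0.287.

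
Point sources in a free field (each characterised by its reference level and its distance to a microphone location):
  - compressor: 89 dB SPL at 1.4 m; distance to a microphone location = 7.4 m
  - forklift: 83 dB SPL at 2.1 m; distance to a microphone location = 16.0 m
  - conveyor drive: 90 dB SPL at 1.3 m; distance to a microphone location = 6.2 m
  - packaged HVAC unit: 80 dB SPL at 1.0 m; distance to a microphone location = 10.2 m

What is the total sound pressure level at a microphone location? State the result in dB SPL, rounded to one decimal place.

Propagate each source to the receiver with L = L_ref − 20·log₁₀(r/r_ref), then add intensities.
compressor: 89 − 20·log₁₀(7.4/1.4) = 89 − 14.46 = 74.54 dB SPL.
forklift: 83 − 20·log₁₀(16.0/2.1) = 83 − 17.64 = 65.36 dB SPL.
conveyor drive: 90 − 20·log₁₀(6.2/1.3) = 90 − 13.57 = 76.43 dB SPL.
packaged HVAC unit: 80 − 20·log₁₀(10.2/1.0) = 80 − 20.17 = 59.83 dB SPL.
Σ 10^(L/10) = 7.679e+07 → L_total = 10·log₁₀(7.679e+07) = 78.85 dB SPL.

78.9 dB SPL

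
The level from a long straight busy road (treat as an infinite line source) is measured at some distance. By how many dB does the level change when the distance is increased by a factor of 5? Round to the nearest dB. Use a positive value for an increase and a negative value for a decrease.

Line-source spreading: ΔL = −10·log₁₀(r₂/r₁).
ΔL = −10·log₁₀(5) = -6.99 dB.

-7 dB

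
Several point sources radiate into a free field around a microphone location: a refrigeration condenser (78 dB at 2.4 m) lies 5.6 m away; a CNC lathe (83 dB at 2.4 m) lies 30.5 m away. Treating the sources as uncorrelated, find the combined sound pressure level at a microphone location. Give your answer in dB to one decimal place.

71.1 dB

Apply inverse-square spreading to bring every level to the receiver, then sum 10^(L/10).
refrigeration condenser: 78 − 20·log₁₀(5.6/2.4) = 78 − 7.36 = 70.64 dB.
CNC lathe: 83 − 20·log₁₀(30.5/2.4) = 83 − 22.08 = 60.92 dB.
Σ 10^(L/10) = 1.282e+07 → L_total = 10·log₁₀(1.282e+07) = 71.08 dB.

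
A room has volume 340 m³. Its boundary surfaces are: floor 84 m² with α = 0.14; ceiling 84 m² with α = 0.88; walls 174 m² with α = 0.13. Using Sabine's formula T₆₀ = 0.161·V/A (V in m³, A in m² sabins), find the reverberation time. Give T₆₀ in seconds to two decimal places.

Summing Sᵢαᵢ: 84·0.14 + 84·0.88 + 174·0.13 = 108.30 m².
T₆₀ = 0.161·V/A = 0.161·340/108.30 = 0.505 s.

0.51 s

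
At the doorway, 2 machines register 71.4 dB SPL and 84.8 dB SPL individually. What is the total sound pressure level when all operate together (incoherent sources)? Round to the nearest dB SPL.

Incoherent sources combine by intensity addition: L_total = 10·log₁₀(Σ 10^(L_i/10)).
Σ 10^(L/10) = 10^(71.4/10) + 10^(84.8/10) = 3.158e+08.
L_total = 10·log₁₀(3.158e+08) = 84.99 dB SPL.

85 dB SPL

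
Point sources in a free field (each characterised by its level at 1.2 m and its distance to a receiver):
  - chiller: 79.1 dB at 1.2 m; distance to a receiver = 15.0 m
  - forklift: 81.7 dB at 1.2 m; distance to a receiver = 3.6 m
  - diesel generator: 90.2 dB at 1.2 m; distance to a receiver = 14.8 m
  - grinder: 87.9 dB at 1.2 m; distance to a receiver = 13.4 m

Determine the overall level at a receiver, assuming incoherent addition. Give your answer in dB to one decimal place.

74.6 dB

Propagate each source to the receiver with L = L_ref − 20·log₁₀(r/r_ref), then add intensities.
chiller: 79.1 − 20·log₁₀(15.0/1.2) = 79.1 − 21.94 = 57.16 dB.
forklift: 81.7 − 20·log₁₀(3.6/1.2) = 81.7 − 9.54 = 72.16 dB.
diesel generator: 90.2 − 20·log₁₀(14.8/1.2) = 90.2 − 21.82 = 68.38 dB.
grinder: 87.9 − 20·log₁₀(13.4/1.2) = 87.9 − 20.96 = 66.94 dB.
Σ 10^(L/10) = 2.878e+07 → L_total = 10·log₁₀(2.878e+07) = 74.59 dB.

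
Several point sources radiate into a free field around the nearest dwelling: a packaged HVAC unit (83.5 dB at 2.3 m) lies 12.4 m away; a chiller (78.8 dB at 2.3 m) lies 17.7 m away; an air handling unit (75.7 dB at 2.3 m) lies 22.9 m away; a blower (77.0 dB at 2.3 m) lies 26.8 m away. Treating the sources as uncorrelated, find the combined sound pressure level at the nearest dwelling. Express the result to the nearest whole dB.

First find each source's level at the receiver (point-source: −20·log₁₀(r/r_ref)), then combine on an intensity basis.
packaged HVAC unit: 83.5 − 20·log₁₀(12.4/2.3) = 83.5 − 14.63 = 68.87 dB.
chiller: 78.8 − 20·log₁₀(17.7/2.3) = 78.8 − 17.72 = 61.08 dB.
air handling unit: 75.7 − 20·log₁₀(22.9/2.3) = 75.7 − 19.96 = 55.74 dB.
blower: 77.0 − 20·log₁₀(26.8/2.3) = 77.0 − 21.33 = 55.67 dB.
Σ 10^(L/10) = 9.727e+06 → L_total = 10·log₁₀(9.727e+06) = 69.88 dB.

70 dB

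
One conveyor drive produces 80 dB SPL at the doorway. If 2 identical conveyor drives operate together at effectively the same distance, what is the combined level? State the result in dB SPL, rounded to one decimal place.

With 2 equal, uncorrelated contributions the intensity is 2× that of one unit, giving a rise of 10·log₁₀ 2.
L_total = 80 + 10·log₁₀(2) = 80 + 3.010 = 83.01 dB SPL.

83.0 dB SPL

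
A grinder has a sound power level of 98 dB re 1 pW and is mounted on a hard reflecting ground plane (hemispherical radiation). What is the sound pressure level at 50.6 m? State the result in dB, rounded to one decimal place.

55.9 dB

The power spreads over a hemisphere of area 2π·r², so L_p = L_w − 10·log₁₀(2π·r²).
2π·r² = 1.609e+04 m², 10·log₁₀ of that is 42.065 dB.
L_p = 98 − 42.065 = 55.94 dB.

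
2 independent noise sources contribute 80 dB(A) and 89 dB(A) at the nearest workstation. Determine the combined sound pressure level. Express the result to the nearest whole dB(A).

For uncorrelated sources the intensities add, so convert each level to linear form, sum, and take 10·log₁₀ of the total.
Σ 10^(L/10) = 10^(80/10) + 10^(89/10) = 8.943e+08.
L_total = 10·log₁₀(8.943e+08) = 89.51 dB(A).

90 dB(A)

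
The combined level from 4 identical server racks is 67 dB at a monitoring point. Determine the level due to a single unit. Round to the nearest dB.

4 equal contributions raise the level by 10·log₁₀ 4 = 6.021 dB, so each unit alone gives 67 − 6.021.

61 dB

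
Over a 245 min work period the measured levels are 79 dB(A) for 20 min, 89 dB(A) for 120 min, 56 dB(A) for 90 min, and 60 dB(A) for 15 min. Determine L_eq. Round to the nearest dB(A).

The energy average is taken in the linear domain: L_eq = 10·log₁₀[(Σ tᵢ·10^(Lᵢ/10))/T], T = 245 min.
Σ tᵢ·10^(Lᵢ/10) = 20·10^(79/10) + 120·10^(89/10) + 90·10^(56/10) + 15·10^(60/10) = 9.696e+10.
L_eq = 10·log₁₀(9.696e+10/245) = 85.97 dB(A).

86 dB(A)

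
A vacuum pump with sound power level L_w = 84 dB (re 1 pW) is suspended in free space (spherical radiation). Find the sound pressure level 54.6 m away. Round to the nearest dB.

38 dB

L_p = L_w − 10·log₁₀(4π·r²) with r = 54.6 m.
4π·r² = 3.746e+04 m², 10·log₁₀ of that is 45.736 dB.
L_p = 84 − 45.736 = 38.26 dB.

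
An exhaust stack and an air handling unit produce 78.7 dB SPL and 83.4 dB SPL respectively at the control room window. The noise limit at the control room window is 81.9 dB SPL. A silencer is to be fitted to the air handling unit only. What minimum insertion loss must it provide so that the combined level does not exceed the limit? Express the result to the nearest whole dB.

Everything except the air handling unit sums to 10^(78.7/10) = 7.413e+07 in linear terms, 78.70 dB SPL.
To meet 81.9 dB SPL overall, the treated air handling unit may contribute at most 10^(81.9/10) − 7.413e+07 = 8.075e+07, i.e. 79.07 dB SPL.
So the air handling unit must be reduced from 83.4 to 79.07 dB SPL: IL = 4.33 dB.

4 dB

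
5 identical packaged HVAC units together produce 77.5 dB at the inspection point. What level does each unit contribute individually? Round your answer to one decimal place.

70.5 dB

Dividing the total intensity by 5 lowers the level by 10·log₁₀ 5 = 6.990 dB: L₁ = 77.5 − 6.990.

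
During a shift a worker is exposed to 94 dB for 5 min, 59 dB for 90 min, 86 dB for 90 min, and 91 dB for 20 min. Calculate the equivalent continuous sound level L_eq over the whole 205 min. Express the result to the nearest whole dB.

86 dB

L_eq = 10·log₁₀[(1/T)·Σ tᵢ·10^(Lᵢ/10)] with T = 205 min.
Σ tᵢ·10^(Lᵢ/10) = 5·10^(94/10) + 90·10^(59/10) + 90·10^(86/10) + 20·10^(91/10) = 7.364e+10.
L_eq = 10·log₁₀(7.364e+10/205) = 85.55 dB.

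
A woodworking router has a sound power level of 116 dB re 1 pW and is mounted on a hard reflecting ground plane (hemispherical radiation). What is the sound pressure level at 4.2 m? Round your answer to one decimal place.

Free-field hemispherical radiation: L_p = L_w − 10·log₁₀(2π·r²), r = 4.2 m.
2π·r² = 110.8 m², 10·log₁₀ of that is 20.447 dB.
L_p = 116 − 20.447 = 95.55 dB.

95.6 dB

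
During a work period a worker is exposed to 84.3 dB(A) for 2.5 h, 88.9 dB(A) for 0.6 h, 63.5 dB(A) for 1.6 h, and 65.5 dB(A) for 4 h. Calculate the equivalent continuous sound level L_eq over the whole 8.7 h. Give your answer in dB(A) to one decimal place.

L_eq = 10·log₁₀[(1/T)·Σ tᵢ·10^(Lᵢ/10)] with T = 8.7 h.
Σ tᵢ·10^(Lᵢ/10) = 2.5·10^(84.3/10) + 0.6·10^(88.9/10) + 1.6·10^(63.5/10) + 4·10^(65.5/10) = 1.156e+09.
L_eq = 10·log₁₀(1.156e+09/8.7) = 81.24 dB(A).

81.2 dB(A)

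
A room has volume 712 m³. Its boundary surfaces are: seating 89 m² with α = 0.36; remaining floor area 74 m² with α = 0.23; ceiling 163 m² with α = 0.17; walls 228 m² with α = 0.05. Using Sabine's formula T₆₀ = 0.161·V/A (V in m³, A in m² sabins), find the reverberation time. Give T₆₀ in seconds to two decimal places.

1.30 s

A = Σ Sᵢαᵢ = 89·0.36 + 74·0.23 + 163·0.17 + 228·0.05 = 88.17 m².
T₆₀ = 0.161 × 712 / 88.17 = 1.300 s.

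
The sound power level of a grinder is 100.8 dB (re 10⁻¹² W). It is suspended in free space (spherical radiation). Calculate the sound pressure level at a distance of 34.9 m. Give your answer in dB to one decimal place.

59.0 dB

L_p = L_w − 10·log₁₀(4π·r²) with r = 34.9 m.
4π·r² = 1.531e+04 m², 10·log₁₀ of that is 41.849 dB.
L_p = 100.8 − 41.849 = 58.95 dB.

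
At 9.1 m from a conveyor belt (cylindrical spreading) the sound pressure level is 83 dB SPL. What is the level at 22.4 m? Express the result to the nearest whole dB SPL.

79 dB SPL

Cylindrical spreading from a line source gives a 10·log₁₀(r₂/r₁) drop.
L₂ = 83 − 10·log₁₀(22.4/9.1) = 83 − 3.912 = 79.09 dB SPL.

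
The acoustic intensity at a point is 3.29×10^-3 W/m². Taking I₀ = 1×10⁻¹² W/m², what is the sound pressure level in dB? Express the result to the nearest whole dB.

I/I₀ = 3.29×10^-3/10⁻¹² = 3.29×10^9, and L = 10·log₁₀(I/I₀).
L = 10·(0.5172 + 9) = 95.17 dB.

95 dB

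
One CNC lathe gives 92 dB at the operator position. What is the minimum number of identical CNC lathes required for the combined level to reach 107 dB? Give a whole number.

Need L₁ + 10·log₁₀ N ≥ 107, i.e. log₁₀ N ≥ 1.50.
N ≥ 10^(15.0/10) = 31.623, so N = 32.

32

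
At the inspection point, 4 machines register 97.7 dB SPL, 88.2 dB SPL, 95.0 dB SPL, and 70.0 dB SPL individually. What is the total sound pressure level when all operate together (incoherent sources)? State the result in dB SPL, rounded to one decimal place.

99.9 dB SPL

Incoherent sources combine by intensity addition: L_total = 10·log₁₀(Σ 10^(L_i/10)).
Σ 10^(L/10) = 10^(97.7/10) + 10^(88.2/10) + 10^(95.0/10) + 10^(70.0/10) = 9.721e+09.
L_total = 10·log₁₀(9.721e+09) = 99.88 dB SPL.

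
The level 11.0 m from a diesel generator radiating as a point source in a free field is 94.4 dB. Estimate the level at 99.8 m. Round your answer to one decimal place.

75.2 dB

Spherical spreading from a point source gives a 20·log₁₀(r₂/r₁) drop.
L₂ = 94.4 − 20·log₁₀(99.8/11.0) = 94.4 − 19.155 = 75.25 dB.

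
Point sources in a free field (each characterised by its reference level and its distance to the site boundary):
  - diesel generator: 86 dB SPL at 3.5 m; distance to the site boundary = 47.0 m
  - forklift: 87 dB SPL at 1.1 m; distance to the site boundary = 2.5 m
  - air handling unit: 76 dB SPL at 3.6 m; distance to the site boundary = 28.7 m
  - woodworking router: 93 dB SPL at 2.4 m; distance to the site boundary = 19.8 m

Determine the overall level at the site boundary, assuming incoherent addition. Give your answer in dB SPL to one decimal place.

81.1 dB SPL

Propagate each source to the receiver with L = L_ref − 20·log₁₀(r/r_ref), then add intensities.
diesel generator: 86 − 20·log₁₀(47.0/3.5) = 86 − 22.56 = 63.44 dB SPL.
forklift: 87 − 20·log₁₀(2.5/1.1) = 87 − 7.13 = 79.87 dB SPL.
air handling unit: 76 − 20·log₁₀(28.7/3.6) = 76 − 18.03 = 57.97 dB SPL.
woodworking router: 93 − 20·log₁₀(19.8/2.4) = 93 − 18.33 = 74.67 dB SPL.
Σ 10^(L/10) = 1.292e+08 → L_total = 10·log₁₀(1.292e+08) = 81.11 dB SPL.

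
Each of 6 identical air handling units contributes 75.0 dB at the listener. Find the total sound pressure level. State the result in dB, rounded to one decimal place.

82.8 dB

With 6 equal, uncorrelated contributions the intensity is 6× that of one unit, giving a rise of 10·log₁₀ 6.
L_total = 75.0 + 10·log₁₀(6) = 75.0 + 7.782 = 82.78 dB.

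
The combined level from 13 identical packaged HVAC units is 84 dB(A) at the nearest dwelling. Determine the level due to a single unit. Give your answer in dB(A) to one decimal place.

Dividing the total intensity by 13 lowers the level by 10·log₁₀ 13 = 11.139 dB: L₁ = 84 − 11.139.

72.9 dB(A)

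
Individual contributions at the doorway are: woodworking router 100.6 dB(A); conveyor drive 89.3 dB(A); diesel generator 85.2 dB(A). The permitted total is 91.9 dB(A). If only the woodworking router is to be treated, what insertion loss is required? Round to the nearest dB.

15 dB

Everything except the woodworking router sums to 10^(89.3/10) + 10^(85.2/10) = 1.182e+09 in linear terms, 90.73 dB(A).
The limit corresponds to 10^(91.9/10) = 1.549e+09; subtracting the fixed part leaves 3.665e+08 for the woodworking router, i.e. 85.64 dB(A).
Required insertion loss = 100.6 − 85.64 = 14.96 dB.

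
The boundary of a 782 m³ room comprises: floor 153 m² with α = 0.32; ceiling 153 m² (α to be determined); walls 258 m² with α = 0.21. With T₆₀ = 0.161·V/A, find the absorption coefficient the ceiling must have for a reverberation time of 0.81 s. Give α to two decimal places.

A = 0.161·V/T₆₀ = 0.161·782/0.81 = 155.43 m² sabins.
Absorption from the other surfaces = 153·0.32 + 258·0.21 = 103.14 m², so the ceiling must supply 52.29 m² over 153 m².
α = 52.29/153 = 0.342.

0.34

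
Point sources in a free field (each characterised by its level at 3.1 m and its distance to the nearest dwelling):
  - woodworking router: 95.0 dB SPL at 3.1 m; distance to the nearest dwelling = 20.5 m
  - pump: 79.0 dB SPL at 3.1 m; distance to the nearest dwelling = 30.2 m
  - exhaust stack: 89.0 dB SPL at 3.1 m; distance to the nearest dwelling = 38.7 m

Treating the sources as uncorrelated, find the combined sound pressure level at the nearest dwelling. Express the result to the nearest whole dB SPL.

79 dB SPL

Propagate each source to the receiver with L = L_ref − 20·log₁₀(r/r_ref), then add intensities.
woodworking router: 95.0 − 20·log₁₀(20.5/3.1) = 95.0 − 16.41 = 78.59 dB SPL.
pump: 79.0 − 20·log₁₀(30.2/3.1) = 79.0 − 19.77 = 59.23 dB SPL.
exhaust stack: 89.0 − 20·log₁₀(38.7/3.1) = 89.0 − 21.93 = 67.07 dB SPL.
Σ 10^(L/10) = 7.825e+07 → L_total = 10·log₁₀(7.825e+07) = 78.93 dB SPL.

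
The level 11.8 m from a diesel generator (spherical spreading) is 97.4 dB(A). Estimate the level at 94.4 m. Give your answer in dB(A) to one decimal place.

79.3 dB(A)

Point-source attenuation: ΔL = 20·log₁₀(r₂/r₁) = 20·log₁₀(94.4/11.8) = 18.062 dB.
L₂ = 97.4 − 20·log₁₀(94.4/11.8) = 97.4 − 18.062 = 79.34 dB(A).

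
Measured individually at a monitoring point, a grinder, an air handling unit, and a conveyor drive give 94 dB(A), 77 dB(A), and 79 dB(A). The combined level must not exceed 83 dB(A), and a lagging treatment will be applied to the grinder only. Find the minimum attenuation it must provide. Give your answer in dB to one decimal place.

The untreated sources together contribute 10^(77/10) + 10^(79/10) = 1.296e+08, i.e. 81.12 dB(A).
The limit corresponds to 10^(83/10) = 1.995e+08; subtracting the fixed part leaves 6.997e+07 for the grinder, i.e. 78.45 dB(A).
Required insertion loss = 94 − 78.45 = 15.55 dB.

15.6 dB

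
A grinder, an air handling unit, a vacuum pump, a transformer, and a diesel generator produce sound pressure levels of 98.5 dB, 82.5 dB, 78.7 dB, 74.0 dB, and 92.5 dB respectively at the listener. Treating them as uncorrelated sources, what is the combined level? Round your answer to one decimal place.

For uncorrelated sources the intensities add, so convert each level to linear form, sum, and take 10·log₁₀ of the total.
Σ 10^(L/10) = 10^(98.5/10) + 10^(82.5/10) + 10^(78.7/10) + 10^(74.0/10) + 10^(92.5/10) = 9.135e+09.
L_total = 10·log₁₀(9.135e+09) = 99.61 dB.

99.6 dB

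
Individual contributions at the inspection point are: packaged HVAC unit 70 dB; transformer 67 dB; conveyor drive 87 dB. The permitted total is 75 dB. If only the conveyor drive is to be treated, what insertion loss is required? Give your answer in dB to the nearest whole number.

The untreated sources together contribute 10^(70/10) + 10^(67/10) = 1.501e+07, i.e. 71.76 dB.
The limit corresponds to 10^(75/10) = 3.162e+07; subtracting the fixed part leaves 1.661e+07 for the conveyor drive, i.e. 72.20 dB.
Required insertion loss = 87 − 72.20 = 14.80 dB.

15 dB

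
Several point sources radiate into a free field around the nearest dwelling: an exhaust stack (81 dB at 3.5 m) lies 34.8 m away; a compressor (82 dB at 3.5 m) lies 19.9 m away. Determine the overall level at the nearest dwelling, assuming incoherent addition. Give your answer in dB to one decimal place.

Apply inverse-square spreading to bring every level to the receiver, then sum 10^(L/10).
exhaust stack: 81 − 20·log₁₀(34.8/3.5) = 81 − 19.95 = 61.05 dB.
compressor: 82 − 20·log₁₀(19.9/3.5) = 82 − 15.10 = 66.90 dB.
Σ 10^(L/10) = 6.176e+06 → L_total = 10·log₁₀(6.176e+06) = 67.91 dB.

67.9 dB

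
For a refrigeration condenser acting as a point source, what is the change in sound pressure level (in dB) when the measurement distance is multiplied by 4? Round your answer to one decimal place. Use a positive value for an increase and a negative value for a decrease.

-12.0 dB

With spherical spreading the level changes by −20·log₁₀(r₂/r₁).
ΔL = −20·log₁₀(4) = -12.04 dB.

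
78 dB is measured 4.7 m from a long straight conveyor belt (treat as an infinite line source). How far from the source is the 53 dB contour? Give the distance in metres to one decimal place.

1486.3 m

Line-source spreading drops the level by 10·log₁₀(r₂/r₁); inverting, r₂/r₁ = 10^(ΔL/10).
r₂ = 4.7·10^((78−53)/10) = 4.7·10^(25.0/10) = 1486.27 m.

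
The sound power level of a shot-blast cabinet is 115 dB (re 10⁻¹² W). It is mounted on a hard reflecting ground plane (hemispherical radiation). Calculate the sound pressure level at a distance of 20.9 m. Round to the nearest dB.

81 dB

The power spreads over a hemisphere of area 2π·r², so L_p = L_w − 10·log₁₀(2π·r²).
2π·r² = 2745 m², 10·log₁₀ of that is 34.385 dB.
L_p = 115 − 34.385 = 80.62 dB.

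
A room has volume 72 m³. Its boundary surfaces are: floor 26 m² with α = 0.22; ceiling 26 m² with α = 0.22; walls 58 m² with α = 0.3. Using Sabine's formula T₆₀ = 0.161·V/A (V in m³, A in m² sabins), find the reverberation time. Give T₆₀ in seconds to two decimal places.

0.40 s

Summing Sᵢαᵢ: 26·0.22 + 26·0.22 + 58·0.3 = 28.84 m².
T₆₀ = 0.161 × 72 / 28.84 = 0.402 s.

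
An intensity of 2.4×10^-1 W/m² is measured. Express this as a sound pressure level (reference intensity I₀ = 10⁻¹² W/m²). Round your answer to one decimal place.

113.8 dB

I/I₀ = 2.4×10^-1/10⁻¹² = 2.4×10^11, and L = 10·log₁₀(I/I₀).
L = 10·(0.3802 + 11) = 113.80 dB.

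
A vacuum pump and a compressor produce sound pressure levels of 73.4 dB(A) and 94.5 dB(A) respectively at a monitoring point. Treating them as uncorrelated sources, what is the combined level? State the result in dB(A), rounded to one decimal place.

Incoherent sources combine by intensity addition: L_total = 10·log₁₀(Σ 10^(L_i/10)).
Σ 10^(L/10) = 10^(73.4/10) + 10^(94.5/10) = 2.840e+09.
L_total = 10·log₁₀(2.840e+09) = 94.53 dB(A).

94.5 dB(A)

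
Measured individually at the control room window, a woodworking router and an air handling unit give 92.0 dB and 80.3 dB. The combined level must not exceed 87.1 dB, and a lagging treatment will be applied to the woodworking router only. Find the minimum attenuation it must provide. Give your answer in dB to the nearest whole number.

6 dB

Everything except the woodworking router sums to 10^(80.3/10) = 1.072e+08 in linear terms, 80.30 dB.
To meet 87.1 dB overall, the treated woodworking router may contribute at most 10^(87.1/10) − 1.072e+08 = 4.057e+08, i.e. 86.08 dB.
Required insertion loss = 92.0 − 86.08 = 5.92 dB.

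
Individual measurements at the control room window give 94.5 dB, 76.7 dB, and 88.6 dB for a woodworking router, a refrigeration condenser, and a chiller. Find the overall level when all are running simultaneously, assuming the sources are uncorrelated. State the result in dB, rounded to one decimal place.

Incoherent sources combine by intensity addition: L_total = 10·log₁₀(Σ 10^(L_i/10)).
Σ 10^(L/10) = 10^(94.5/10) + 10^(76.7/10) + 10^(88.6/10) = 3.590e+09.
L_total = 10·log₁₀(3.590e+09) = 95.55 dB.

95.6 dB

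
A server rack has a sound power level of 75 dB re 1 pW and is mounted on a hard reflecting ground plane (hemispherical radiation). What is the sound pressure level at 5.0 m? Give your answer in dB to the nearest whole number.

L_p = L_w − 10·log₁₀(2π·r²) with r = 5.0 m.
2π·r² = 157.1 m², 10·log₁₀ of that is 21.961 dB.
L_p = 75 − 21.961 = 53.04 dB.

53 dB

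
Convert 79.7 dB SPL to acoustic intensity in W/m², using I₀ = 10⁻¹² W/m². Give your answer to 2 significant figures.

I/I₀ = 10^(79.7/10) = 9.333e+07, so I = 9.333e+07 × 10⁻¹² W/m².

9.3e-05 W/m²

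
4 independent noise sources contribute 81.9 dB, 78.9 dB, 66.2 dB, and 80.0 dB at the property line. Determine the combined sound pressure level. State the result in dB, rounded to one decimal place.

For uncorrelated sources the intensities add, so convert each level to linear form, sum, and take 10·log₁₀ of the total.
Σ 10^(L/10) = 10^(81.9/10) + 10^(78.9/10) + 10^(66.2/10) + 10^(80.0/10) = 3.367e+08.
L_total = 10·log₁₀(3.367e+08) = 85.27 dB.

85.3 dB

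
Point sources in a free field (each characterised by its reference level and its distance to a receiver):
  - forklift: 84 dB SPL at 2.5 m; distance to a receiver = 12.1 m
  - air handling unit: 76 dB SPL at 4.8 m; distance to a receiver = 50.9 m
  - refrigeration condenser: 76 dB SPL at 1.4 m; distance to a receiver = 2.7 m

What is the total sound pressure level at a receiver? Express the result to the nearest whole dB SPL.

73 dB SPL

Propagate each source to the receiver with L = L_ref − 20·log₁₀(r/r_ref), then add intensities.
forklift: 84 − 20·log₁₀(12.1/2.5) = 84 − 13.70 = 70.30 dB SPL.
air handling unit: 76 − 20·log₁₀(50.9/4.8) = 76 − 20.51 = 55.49 dB SPL.
refrigeration condenser: 76 − 20·log₁₀(2.7/1.4) = 76 − 5.70 = 70.30 dB SPL.
Σ 10^(L/10) = 2.178e+07 → L_total = 10·log₁₀(2.178e+07) = 73.38 dB SPL.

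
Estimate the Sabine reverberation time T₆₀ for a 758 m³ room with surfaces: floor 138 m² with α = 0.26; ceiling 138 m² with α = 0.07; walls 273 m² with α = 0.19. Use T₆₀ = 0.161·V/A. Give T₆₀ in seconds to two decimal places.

Summing Sᵢαᵢ: 138·0.26 + 138·0.07 + 273·0.19 = 97.41 m².
T₆₀ = 0.161·V/A = 0.161·758/97.41 = 1.253 s.

1.25 s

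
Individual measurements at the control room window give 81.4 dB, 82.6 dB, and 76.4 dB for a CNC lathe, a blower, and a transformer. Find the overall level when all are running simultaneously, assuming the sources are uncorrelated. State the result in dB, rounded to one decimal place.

85.6 dB

Incoherent sources combine by intensity addition: L_total = 10·log₁₀(Σ 10^(L_i/10)).
Σ 10^(L/10) = 10^(81.4/10) + 10^(82.6/10) + 10^(76.4/10) = 3.637e+08.
L_total = 10·log₁₀(3.637e+08) = 85.61 dB.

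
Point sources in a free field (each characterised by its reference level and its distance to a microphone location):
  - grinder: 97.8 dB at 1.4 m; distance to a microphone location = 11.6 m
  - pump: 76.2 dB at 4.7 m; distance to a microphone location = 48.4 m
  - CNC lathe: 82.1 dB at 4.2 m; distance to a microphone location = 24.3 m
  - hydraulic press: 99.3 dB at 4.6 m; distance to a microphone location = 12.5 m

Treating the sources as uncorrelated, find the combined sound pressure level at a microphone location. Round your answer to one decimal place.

91.0 dB

Propagate each source to the receiver with L = L_ref − 20·log₁₀(r/r_ref), then add intensities.
grinder: 97.8 − 20·log₁₀(11.6/1.4) = 97.8 − 18.37 = 79.43 dB.
pump: 76.2 − 20·log₁₀(48.4/4.7) = 76.2 − 20.25 = 55.95 dB.
CNC lathe: 82.1 − 20·log₁₀(24.3/4.2) = 82.1 − 15.25 = 66.85 dB.
hydraulic press: 99.3 − 20·log₁₀(12.5/4.6) = 99.3 − 8.68 = 90.62 dB.
Σ 10^(L/10) = 1.246e+09 → L_total = 10·log₁₀(1.246e+09) = 90.95 dB.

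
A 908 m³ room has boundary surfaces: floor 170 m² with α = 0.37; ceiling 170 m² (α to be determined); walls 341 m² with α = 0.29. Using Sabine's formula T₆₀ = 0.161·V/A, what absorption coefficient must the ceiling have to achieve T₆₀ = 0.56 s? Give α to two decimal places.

0.58

A = 0.161·V/T₆₀ = 0.161·908/0.56 = 261.05 m² sabins.
Absorption from the other surfaces = 170·0.37 + 341·0.29 = 161.79 m², so the ceiling must supply 99.26 m² over 170 m².
α = 99.26/170 = 0.584.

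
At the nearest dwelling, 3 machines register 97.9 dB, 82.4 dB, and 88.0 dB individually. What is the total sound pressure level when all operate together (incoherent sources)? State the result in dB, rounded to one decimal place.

98.4 dB

For uncorrelated sources the intensities add, so convert each level to linear form, sum, and take 10·log₁₀ of the total.
Σ 10^(L/10) = 10^(97.9/10) + 10^(82.4/10) + 10^(88.0/10) = 6.971e+09.
L_total = 10·log₁₀(6.971e+09) = 98.43 dB.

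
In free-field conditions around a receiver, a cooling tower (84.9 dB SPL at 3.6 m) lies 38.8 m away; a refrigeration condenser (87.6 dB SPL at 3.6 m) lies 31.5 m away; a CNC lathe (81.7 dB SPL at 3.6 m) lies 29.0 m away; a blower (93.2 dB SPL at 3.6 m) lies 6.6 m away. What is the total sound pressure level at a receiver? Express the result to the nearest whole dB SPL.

88 dB SPL

Propagate each source to the receiver with L = L_ref − 20·log₁₀(r/r_ref), then add intensities.
cooling tower: 84.9 − 20·log₁₀(38.8/3.6) = 84.9 − 20.65 = 64.25 dB SPL.
refrigeration condenser: 87.6 − 20·log₁₀(31.5/3.6) = 87.6 − 18.84 = 68.76 dB SPL.
CNC lathe: 81.7 − 20·log₁₀(29.0/3.6) = 81.7 − 18.12 = 63.58 dB SPL.
blower: 93.2 − 20·log₁₀(6.6/3.6) = 93.2 − 5.26 = 87.94 dB SPL.
Σ 10^(L/10) = 6.341e+08 → L_total = 10·log₁₀(6.341e+08) = 88.02 dB SPL.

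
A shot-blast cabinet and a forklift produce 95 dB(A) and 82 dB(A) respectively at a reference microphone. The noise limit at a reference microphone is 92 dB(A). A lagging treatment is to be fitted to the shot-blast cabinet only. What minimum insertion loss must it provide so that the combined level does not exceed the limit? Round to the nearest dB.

3 dB

Everything except the shot-blast cabinet sums to 10^(82/10) = 1.585e+08 in linear terms, 82.00 dB(A).
The limit corresponds to 10^(92/10) = 1.585e+09; subtracting the fixed part leaves 1.426e+09 for the shot-blast cabinet, i.e. 91.54 dB(A).
So the shot-blast cabinet must be reduced from 95 to 91.54 dB(A): IL = 3.46 dB.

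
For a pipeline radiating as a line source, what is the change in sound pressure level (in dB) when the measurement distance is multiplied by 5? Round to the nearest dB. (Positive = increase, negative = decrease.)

-7 dB

A line source loses 3 dB per doubling of distance; generally ΔL = −10·log₁₀(r₂/r₁).
ΔL = −10·log₁₀(5) = -6.99 dB.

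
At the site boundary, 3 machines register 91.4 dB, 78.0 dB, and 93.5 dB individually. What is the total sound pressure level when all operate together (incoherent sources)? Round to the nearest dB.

96 dB

Incoherent sources combine by intensity addition: L_total = 10·log₁₀(Σ 10^(L_i/10)).
Σ 10^(L/10) = 10^(91.4/10) + 10^(78.0/10) + 10^(93.5/10) = 3.682e+09.
L_total = 10·log₁₀(3.682e+09) = 95.66 dB.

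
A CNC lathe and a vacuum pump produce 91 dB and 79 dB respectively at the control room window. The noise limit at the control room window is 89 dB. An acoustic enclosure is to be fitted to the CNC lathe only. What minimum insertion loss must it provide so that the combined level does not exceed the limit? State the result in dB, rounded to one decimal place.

Everything except the CNC lathe sums to 10^(79/10) = 7.943e+07 in linear terms, 79.00 dB.
The limit corresponds to 10^(89/10) = 7.943e+08; subtracting the fixed part leaves 7.149e+08 for the CNC lathe, i.e. 88.54 dB.
So the CNC lathe must be reduced from 91 to 88.54 dB: IL = 2.46 dB.

2.5 dB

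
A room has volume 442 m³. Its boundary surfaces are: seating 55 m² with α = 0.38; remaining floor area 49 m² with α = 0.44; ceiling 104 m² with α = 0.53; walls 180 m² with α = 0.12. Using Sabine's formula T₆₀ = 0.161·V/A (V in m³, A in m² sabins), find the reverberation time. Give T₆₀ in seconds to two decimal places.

Summing Sᵢαᵢ: 55·0.38 + 49·0.44 + 104·0.53 + 180·0.12 = 119.18 m².
T₆₀ = 0.161·V/A = 0.161·442/119.18 = 0.597 s.

0.60 s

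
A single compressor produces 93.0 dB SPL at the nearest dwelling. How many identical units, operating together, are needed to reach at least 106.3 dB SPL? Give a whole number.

N identical sources give L₁ + 10·log₁₀ N, so require 10·log₁₀ N ≥ 106.3 − 93.0 = 13.3 dB.
N ≥ 10^(13.3/10) = 21.380, so N = 22.

22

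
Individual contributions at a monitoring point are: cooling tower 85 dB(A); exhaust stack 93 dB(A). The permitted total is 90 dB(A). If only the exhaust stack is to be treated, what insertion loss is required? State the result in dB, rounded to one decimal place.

The untreated sources together contribute 10^(85/10) = 3.162e+08, i.e. 85.00 dB(A).
To meet 90 dB(A) overall, the treated exhaust stack may contribute at most 10^(90/10) − 3.162e+08 = 6.838e+08, i.e. 88.35 dB(A).
So the exhaust stack must be reduced from 93 to 88.35 dB(A): IL = 4.65 dB.

4.7 dB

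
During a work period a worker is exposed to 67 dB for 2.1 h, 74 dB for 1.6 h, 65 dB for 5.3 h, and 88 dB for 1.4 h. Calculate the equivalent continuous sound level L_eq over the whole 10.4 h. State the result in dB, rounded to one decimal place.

79.6 dB

The energy average is taken in the linear domain: L_eq = 10·log₁₀[(Σ tᵢ·10^(Lᵢ/10))/T], T = 10.4 h.
Σ tᵢ·10^(Lᵢ/10) = 2.1·10^(67/10) + 1.6·10^(74/10) + 5.3·10^(65/10) + 1.4·10^(88/10) = 9.508e+08.
L_eq = 10·log₁₀(9.508e+08/10.4) = 79.61 dB.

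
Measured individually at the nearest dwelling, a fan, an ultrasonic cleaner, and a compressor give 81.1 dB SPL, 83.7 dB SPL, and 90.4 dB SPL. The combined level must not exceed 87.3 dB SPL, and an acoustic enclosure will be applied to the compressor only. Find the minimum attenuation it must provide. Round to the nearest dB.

8 dB

The untreated sources together contribute 10^(81.1/10) + 10^(83.7/10) = 3.632e+08, i.e. 85.60 dB SPL.
To meet 87.3 dB SPL overall, the treated compressor may contribute at most 10^(87.3/10) − 3.632e+08 = 1.738e+08, i.e. 82.40 dB SPL.
So the compressor must be reduced from 90.4 to 82.40 dB SPL: IL = 8.00 dB.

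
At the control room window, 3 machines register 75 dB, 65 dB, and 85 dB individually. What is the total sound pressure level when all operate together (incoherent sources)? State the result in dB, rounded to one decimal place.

85.5 dB

For uncorrelated sources the intensities add, so convert each level to linear form, sum, and take 10·log₁₀ of the total.
Σ 10^(L/10) = 10^(75/10) + 10^(65/10) + 10^(85/10) = 3.510e+08.
L_total = 10·log₁₀(3.510e+08) = 85.45 dB.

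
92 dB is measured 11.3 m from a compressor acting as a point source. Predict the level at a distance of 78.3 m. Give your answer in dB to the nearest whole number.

75 dB

For a point source, L₂ = L₁ − 20·log₁₀(r₂/r₁).
L₂ = 92 − 20·log₁₀(78.3/11.3) = 92 − 16.814 = 75.19 dB.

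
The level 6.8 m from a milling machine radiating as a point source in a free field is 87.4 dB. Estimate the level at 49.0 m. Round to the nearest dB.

70 dB

Point-source attenuation: ΔL = 20·log₁₀(r₂/r₁) = 20·log₁₀(49.0/6.8) = 17.154 dB.
L₂ = 87.4 − 20·log₁₀(49.0/6.8) = 87.4 − 17.154 = 70.25 dB.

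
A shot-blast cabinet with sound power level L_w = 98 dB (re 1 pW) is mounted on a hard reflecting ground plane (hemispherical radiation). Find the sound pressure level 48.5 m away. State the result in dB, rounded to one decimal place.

56.3 dB

L_p = L_w − 10·log₁₀(2π·r²) with r = 48.5 m.
2π·r² = 1.478e+04 m², 10·log₁₀ of that is 41.697 dB.
L_p = 98 − 41.697 = 56.30 dB.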